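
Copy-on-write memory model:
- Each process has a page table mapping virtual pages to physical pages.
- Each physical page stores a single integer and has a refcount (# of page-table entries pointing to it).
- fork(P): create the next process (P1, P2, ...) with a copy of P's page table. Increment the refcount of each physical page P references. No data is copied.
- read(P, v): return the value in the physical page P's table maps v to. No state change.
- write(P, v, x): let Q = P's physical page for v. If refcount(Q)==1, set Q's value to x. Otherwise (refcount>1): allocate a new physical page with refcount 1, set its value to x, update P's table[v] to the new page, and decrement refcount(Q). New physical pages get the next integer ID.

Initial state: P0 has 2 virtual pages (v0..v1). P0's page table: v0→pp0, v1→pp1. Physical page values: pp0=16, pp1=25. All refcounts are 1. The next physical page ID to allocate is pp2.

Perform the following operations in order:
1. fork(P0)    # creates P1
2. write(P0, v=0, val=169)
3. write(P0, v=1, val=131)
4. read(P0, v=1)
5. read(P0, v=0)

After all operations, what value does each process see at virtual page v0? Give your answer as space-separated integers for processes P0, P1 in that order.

Answer: 169 16

Derivation:
Op 1: fork(P0) -> P1. 2 ppages; refcounts: pp0:2 pp1:2
Op 2: write(P0, v0, 169). refcount(pp0)=2>1 -> COPY to pp2. 3 ppages; refcounts: pp0:1 pp1:2 pp2:1
Op 3: write(P0, v1, 131). refcount(pp1)=2>1 -> COPY to pp3. 4 ppages; refcounts: pp0:1 pp1:1 pp2:1 pp3:1
Op 4: read(P0, v1) -> 131. No state change.
Op 5: read(P0, v0) -> 169. No state change.
P0: v0 -> pp2 = 169
P1: v0 -> pp0 = 16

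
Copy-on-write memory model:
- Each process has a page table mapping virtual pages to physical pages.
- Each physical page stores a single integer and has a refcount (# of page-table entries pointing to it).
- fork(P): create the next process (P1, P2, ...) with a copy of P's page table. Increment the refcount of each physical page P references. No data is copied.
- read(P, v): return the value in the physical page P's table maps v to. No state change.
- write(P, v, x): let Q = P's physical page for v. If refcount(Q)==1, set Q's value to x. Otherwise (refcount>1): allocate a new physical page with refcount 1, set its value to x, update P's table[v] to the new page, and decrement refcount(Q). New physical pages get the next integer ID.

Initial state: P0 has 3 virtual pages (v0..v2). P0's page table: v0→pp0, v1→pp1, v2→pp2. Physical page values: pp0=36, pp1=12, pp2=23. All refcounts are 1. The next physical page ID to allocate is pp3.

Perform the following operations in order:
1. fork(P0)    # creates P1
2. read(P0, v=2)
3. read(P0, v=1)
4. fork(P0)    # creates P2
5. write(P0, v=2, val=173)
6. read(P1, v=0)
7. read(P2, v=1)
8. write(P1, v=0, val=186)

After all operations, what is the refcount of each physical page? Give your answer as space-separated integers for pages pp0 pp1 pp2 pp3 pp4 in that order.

Op 1: fork(P0) -> P1. 3 ppages; refcounts: pp0:2 pp1:2 pp2:2
Op 2: read(P0, v2) -> 23. No state change.
Op 3: read(P0, v1) -> 12. No state change.
Op 4: fork(P0) -> P2. 3 ppages; refcounts: pp0:3 pp1:3 pp2:3
Op 5: write(P0, v2, 173). refcount(pp2)=3>1 -> COPY to pp3. 4 ppages; refcounts: pp0:3 pp1:3 pp2:2 pp3:1
Op 6: read(P1, v0) -> 36. No state change.
Op 7: read(P2, v1) -> 12. No state change.
Op 8: write(P1, v0, 186). refcount(pp0)=3>1 -> COPY to pp4. 5 ppages; refcounts: pp0:2 pp1:3 pp2:2 pp3:1 pp4:1

Answer: 2 3 2 1 1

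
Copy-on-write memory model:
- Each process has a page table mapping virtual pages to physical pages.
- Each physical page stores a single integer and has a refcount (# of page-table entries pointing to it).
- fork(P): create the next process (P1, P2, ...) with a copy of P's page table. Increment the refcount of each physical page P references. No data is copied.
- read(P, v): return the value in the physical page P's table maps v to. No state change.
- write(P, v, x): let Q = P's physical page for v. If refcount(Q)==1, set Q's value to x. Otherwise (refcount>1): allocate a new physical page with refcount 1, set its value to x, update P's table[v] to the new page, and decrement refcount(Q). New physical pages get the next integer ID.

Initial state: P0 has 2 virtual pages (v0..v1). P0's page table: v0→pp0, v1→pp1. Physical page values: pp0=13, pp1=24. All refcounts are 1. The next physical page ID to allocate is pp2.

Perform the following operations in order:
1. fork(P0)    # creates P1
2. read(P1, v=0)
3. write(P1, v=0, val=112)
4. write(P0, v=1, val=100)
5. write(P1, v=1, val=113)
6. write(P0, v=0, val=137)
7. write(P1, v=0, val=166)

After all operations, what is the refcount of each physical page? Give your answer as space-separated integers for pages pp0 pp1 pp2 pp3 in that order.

Op 1: fork(P0) -> P1. 2 ppages; refcounts: pp0:2 pp1:2
Op 2: read(P1, v0) -> 13. No state change.
Op 3: write(P1, v0, 112). refcount(pp0)=2>1 -> COPY to pp2. 3 ppages; refcounts: pp0:1 pp1:2 pp2:1
Op 4: write(P0, v1, 100). refcount(pp1)=2>1 -> COPY to pp3. 4 ppages; refcounts: pp0:1 pp1:1 pp2:1 pp3:1
Op 5: write(P1, v1, 113). refcount(pp1)=1 -> write in place. 4 ppages; refcounts: pp0:1 pp1:1 pp2:1 pp3:1
Op 6: write(P0, v0, 137). refcount(pp0)=1 -> write in place. 4 ppages; refcounts: pp0:1 pp1:1 pp2:1 pp3:1
Op 7: write(P1, v0, 166). refcount(pp2)=1 -> write in place. 4 ppages; refcounts: pp0:1 pp1:1 pp2:1 pp3:1

Answer: 1 1 1 1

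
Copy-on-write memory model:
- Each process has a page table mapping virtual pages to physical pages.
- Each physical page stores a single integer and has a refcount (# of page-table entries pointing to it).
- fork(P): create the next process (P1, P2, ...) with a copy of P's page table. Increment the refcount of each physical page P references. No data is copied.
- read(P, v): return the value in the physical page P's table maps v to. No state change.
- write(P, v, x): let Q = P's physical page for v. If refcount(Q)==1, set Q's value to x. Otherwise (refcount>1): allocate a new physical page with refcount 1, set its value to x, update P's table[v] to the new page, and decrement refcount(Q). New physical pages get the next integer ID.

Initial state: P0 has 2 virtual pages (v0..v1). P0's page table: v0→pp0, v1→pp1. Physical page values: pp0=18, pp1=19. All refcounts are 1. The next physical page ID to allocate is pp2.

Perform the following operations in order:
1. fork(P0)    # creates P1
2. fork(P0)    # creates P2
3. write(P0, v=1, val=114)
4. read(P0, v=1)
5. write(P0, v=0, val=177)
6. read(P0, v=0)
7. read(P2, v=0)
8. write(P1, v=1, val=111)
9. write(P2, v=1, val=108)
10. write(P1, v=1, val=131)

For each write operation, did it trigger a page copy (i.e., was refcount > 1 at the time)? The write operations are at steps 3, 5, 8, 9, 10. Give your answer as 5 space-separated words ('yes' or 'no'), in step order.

Op 1: fork(P0) -> P1. 2 ppages; refcounts: pp0:2 pp1:2
Op 2: fork(P0) -> P2. 2 ppages; refcounts: pp0:3 pp1:3
Op 3: write(P0, v1, 114). refcount(pp1)=3>1 -> COPY to pp2. 3 ppages; refcounts: pp0:3 pp1:2 pp2:1
Op 4: read(P0, v1) -> 114. No state change.
Op 5: write(P0, v0, 177). refcount(pp0)=3>1 -> COPY to pp3. 4 ppages; refcounts: pp0:2 pp1:2 pp2:1 pp3:1
Op 6: read(P0, v0) -> 177. No state change.
Op 7: read(P2, v0) -> 18. No state change.
Op 8: write(P1, v1, 111). refcount(pp1)=2>1 -> COPY to pp4. 5 ppages; refcounts: pp0:2 pp1:1 pp2:1 pp3:1 pp4:1
Op 9: write(P2, v1, 108). refcount(pp1)=1 -> write in place. 5 ppages; refcounts: pp0:2 pp1:1 pp2:1 pp3:1 pp4:1
Op 10: write(P1, v1, 131). refcount(pp4)=1 -> write in place. 5 ppages; refcounts: pp0:2 pp1:1 pp2:1 pp3:1 pp4:1

yes yes yes no no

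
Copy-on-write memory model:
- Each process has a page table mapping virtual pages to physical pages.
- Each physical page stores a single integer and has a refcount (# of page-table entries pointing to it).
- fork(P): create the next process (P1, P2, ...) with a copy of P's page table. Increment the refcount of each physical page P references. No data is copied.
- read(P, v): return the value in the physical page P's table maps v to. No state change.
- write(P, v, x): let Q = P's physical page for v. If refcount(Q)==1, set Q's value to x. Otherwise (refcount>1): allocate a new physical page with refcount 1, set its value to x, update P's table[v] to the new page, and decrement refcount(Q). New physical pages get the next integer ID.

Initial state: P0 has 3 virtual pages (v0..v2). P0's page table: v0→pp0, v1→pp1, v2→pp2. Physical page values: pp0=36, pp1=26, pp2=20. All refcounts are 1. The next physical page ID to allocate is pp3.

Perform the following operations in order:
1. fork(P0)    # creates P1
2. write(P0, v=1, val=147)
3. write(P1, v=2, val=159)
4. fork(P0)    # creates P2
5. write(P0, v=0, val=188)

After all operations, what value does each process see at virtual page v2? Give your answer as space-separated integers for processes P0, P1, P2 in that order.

Answer: 20 159 20

Derivation:
Op 1: fork(P0) -> P1. 3 ppages; refcounts: pp0:2 pp1:2 pp2:2
Op 2: write(P0, v1, 147). refcount(pp1)=2>1 -> COPY to pp3. 4 ppages; refcounts: pp0:2 pp1:1 pp2:2 pp3:1
Op 3: write(P1, v2, 159). refcount(pp2)=2>1 -> COPY to pp4. 5 ppages; refcounts: pp0:2 pp1:1 pp2:1 pp3:1 pp4:1
Op 4: fork(P0) -> P2. 5 ppages; refcounts: pp0:3 pp1:1 pp2:2 pp3:2 pp4:1
Op 5: write(P0, v0, 188). refcount(pp0)=3>1 -> COPY to pp5. 6 ppages; refcounts: pp0:2 pp1:1 pp2:2 pp3:2 pp4:1 pp5:1
P0: v2 -> pp2 = 20
P1: v2 -> pp4 = 159
P2: v2 -> pp2 = 20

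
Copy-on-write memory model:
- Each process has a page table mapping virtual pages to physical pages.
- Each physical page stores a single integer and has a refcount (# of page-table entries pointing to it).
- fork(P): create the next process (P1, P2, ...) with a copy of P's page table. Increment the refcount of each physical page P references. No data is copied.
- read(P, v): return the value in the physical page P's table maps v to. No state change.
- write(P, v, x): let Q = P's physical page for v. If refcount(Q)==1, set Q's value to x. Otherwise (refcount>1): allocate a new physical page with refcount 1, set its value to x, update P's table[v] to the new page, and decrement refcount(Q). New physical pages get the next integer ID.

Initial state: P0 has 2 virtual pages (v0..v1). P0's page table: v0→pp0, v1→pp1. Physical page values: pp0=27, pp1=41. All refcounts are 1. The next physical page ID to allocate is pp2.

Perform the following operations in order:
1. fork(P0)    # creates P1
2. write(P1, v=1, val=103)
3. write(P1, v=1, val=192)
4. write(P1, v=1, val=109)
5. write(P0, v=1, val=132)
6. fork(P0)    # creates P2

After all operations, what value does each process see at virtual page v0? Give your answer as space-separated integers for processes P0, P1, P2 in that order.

Op 1: fork(P0) -> P1. 2 ppages; refcounts: pp0:2 pp1:2
Op 2: write(P1, v1, 103). refcount(pp1)=2>1 -> COPY to pp2. 3 ppages; refcounts: pp0:2 pp1:1 pp2:1
Op 3: write(P1, v1, 192). refcount(pp2)=1 -> write in place. 3 ppages; refcounts: pp0:2 pp1:1 pp2:1
Op 4: write(P1, v1, 109). refcount(pp2)=1 -> write in place. 3 ppages; refcounts: pp0:2 pp1:1 pp2:1
Op 5: write(P0, v1, 132). refcount(pp1)=1 -> write in place. 3 ppages; refcounts: pp0:2 pp1:1 pp2:1
Op 6: fork(P0) -> P2. 3 ppages; refcounts: pp0:3 pp1:2 pp2:1
P0: v0 -> pp0 = 27
P1: v0 -> pp0 = 27
P2: v0 -> pp0 = 27

Answer: 27 27 27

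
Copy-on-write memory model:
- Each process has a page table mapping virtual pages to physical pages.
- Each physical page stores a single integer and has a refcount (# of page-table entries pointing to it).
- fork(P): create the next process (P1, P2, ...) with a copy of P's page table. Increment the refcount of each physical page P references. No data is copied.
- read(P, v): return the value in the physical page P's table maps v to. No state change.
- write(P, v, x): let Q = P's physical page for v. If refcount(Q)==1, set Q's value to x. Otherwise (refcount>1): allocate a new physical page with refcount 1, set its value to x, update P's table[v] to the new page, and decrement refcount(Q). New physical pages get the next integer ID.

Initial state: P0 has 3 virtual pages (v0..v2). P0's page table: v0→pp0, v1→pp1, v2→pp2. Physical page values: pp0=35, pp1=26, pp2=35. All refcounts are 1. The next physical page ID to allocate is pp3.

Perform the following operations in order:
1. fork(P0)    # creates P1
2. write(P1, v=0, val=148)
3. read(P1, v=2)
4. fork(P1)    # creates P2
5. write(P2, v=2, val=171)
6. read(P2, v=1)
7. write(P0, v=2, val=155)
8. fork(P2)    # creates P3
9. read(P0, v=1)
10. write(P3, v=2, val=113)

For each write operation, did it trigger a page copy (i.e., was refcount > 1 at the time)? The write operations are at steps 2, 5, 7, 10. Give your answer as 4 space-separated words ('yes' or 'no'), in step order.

Op 1: fork(P0) -> P1. 3 ppages; refcounts: pp0:2 pp1:2 pp2:2
Op 2: write(P1, v0, 148). refcount(pp0)=2>1 -> COPY to pp3. 4 ppages; refcounts: pp0:1 pp1:2 pp2:2 pp3:1
Op 3: read(P1, v2) -> 35. No state change.
Op 4: fork(P1) -> P2. 4 ppages; refcounts: pp0:1 pp1:3 pp2:3 pp3:2
Op 5: write(P2, v2, 171). refcount(pp2)=3>1 -> COPY to pp4. 5 ppages; refcounts: pp0:1 pp1:3 pp2:2 pp3:2 pp4:1
Op 6: read(P2, v1) -> 26. No state change.
Op 7: write(P0, v2, 155). refcount(pp2)=2>1 -> COPY to pp5. 6 ppages; refcounts: pp0:1 pp1:3 pp2:1 pp3:2 pp4:1 pp5:1
Op 8: fork(P2) -> P3. 6 ppages; refcounts: pp0:1 pp1:4 pp2:1 pp3:3 pp4:2 pp5:1
Op 9: read(P0, v1) -> 26. No state change.
Op 10: write(P3, v2, 113). refcount(pp4)=2>1 -> COPY to pp6. 7 ppages; refcounts: pp0:1 pp1:4 pp2:1 pp3:3 pp4:1 pp5:1 pp6:1

yes yes yes yes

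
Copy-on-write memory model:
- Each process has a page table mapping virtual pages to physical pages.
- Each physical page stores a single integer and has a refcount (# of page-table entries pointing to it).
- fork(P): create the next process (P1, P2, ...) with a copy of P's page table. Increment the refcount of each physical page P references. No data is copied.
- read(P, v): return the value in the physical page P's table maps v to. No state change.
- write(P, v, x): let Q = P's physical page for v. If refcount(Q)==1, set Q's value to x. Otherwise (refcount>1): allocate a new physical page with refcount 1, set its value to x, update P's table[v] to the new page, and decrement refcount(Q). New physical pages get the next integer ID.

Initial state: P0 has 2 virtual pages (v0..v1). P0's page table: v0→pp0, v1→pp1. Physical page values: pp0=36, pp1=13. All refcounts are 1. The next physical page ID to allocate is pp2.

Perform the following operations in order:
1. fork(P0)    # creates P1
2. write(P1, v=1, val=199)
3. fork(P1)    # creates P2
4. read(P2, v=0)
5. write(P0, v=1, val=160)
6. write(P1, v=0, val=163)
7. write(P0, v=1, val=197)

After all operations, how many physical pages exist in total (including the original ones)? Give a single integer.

Op 1: fork(P0) -> P1. 2 ppages; refcounts: pp0:2 pp1:2
Op 2: write(P1, v1, 199). refcount(pp1)=2>1 -> COPY to pp2. 3 ppages; refcounts: pp0:2 pp1:1 pp2:1
Op 3: fork(P1) -> P2. 3 ppages; refcounts: pp0:3 pp1:1 pp2:2
Op 4: read(P2, v0) -> 36. No state change.
Op 5: write(P0, v1, 160). refcount(pp1)=1 -> write in place. 3 ppages; refcounts: pp0:3 pp1:1 pp2:2
Op 6: write(P1, v0, 163). refcount(pp0)=3>1 -> COPY to pp3. 4 ppages; refcounts: pp0:2 pp1:1 pp2:2 pp3:1
Op 7: write(P0, v1, 197). refcount(pp1)=1 -> write in place. 4 ppages; refcounts: pp0:2 pp1:1 pp2:2 pp3:1

Answer: 4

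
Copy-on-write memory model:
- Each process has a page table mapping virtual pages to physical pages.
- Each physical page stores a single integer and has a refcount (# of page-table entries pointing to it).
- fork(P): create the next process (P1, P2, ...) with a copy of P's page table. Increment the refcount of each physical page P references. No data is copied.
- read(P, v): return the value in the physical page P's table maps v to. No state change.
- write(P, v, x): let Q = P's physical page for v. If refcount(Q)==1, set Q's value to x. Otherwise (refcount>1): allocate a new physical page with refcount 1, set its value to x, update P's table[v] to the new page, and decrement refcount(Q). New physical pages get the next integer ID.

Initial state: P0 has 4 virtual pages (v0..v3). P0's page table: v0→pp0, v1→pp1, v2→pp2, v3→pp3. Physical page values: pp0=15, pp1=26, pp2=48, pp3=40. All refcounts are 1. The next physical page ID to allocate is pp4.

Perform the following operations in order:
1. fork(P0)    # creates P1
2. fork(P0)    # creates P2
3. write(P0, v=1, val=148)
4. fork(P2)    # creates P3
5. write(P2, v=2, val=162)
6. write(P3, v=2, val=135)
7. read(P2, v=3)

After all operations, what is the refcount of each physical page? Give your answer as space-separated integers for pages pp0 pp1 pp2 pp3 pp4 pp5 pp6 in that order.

Answer: 4 3 2 4 1 1 1

Derivation:
Op 1: fork(P0) -> P1. 4 ppages; refcounts: pp0:2 pp1:2 pp2:2 pp3:2
Op 2: fork(P0) -> P2. 4 ppages; refcounts: pp0:3 pp1:3 pp2:3 pp3:3
Op 3: write(P0, v1, 148). refcount(pp1)=3>1 -> COPY to pp4. 5 ppages; refcounts: pp0:3 pp1:2 pp2:3 pp3:3 pp4:1
Op 4: fork(P2) -> P3. 5 ppages; refcounts: pp0:4 pp1:3 pp2:4 pp3:4 pp4:1
Op 5: write(P2, v2, 162). refcount(pp2)=4>1 -> COPY to pp5. 6 ppages; refcounts: pp0:4 pp1:3 pp2:3 pp3:4 pp4:1 pp5:1
Op 6: write(P3, v2, 135). refcount(pp2)=3>1 -> COPY to pp6. 7 ppages; refcounts: pp0:4 pp1:3 pp2:2 pp3:4 pp4:1 pp5:1 pp6:1
Op 7: read(P2, v3) -> 40. No state change.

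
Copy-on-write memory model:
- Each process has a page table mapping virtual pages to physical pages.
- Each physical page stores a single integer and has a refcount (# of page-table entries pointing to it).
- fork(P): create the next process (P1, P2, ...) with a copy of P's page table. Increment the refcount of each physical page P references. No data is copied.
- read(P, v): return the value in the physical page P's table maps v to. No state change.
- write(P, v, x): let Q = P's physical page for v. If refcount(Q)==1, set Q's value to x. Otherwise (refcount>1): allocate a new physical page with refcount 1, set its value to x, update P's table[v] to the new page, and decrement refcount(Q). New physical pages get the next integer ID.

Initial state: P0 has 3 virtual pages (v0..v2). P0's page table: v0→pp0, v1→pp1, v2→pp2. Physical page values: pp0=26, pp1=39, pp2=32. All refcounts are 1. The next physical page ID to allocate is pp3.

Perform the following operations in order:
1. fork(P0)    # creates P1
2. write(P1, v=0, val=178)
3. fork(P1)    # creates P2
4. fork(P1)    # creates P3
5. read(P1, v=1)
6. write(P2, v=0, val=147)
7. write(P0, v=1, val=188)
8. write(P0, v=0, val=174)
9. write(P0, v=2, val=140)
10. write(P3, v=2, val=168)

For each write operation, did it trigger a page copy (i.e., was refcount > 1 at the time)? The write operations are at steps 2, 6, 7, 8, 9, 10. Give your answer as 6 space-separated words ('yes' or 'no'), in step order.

Op 1: fork(P0) -> P1. 3 ppages; refcounts: pp0:2 pp1:2 pp2:2
Op 2: write(P1, v0, 178). refcount(pp0)=2>1 -> COPY to pp3. 4 ppages; refcounts: pp0:1 pp1:2 pp2:2 pp3:1
Op 3: fork(P1) -> P2. 4 ppages; refcounts: pp0:1 pp1:3 pp2:3 pp3:2
Op 4: fork(P1) -> P3. 4 ppages; refcounts: pp0:1 pp1:4 pp2:4 pp3:3
Op 5: read(P1, v1) -> 39. No state change.
Op 6: write(P2, v0, 147). refcount(pp3)=3>1 -> COPY to pp4. 5 ppages; refcounts: pp0:1 pp1:4 pp2:4 pp3:2 pp4:1
Op 7: write(P0, v1, 188). refcount(pp1)=4>1 -> COPY to pp5. 6 ppages; refcounts: pp0:1 pp1:3 pp2:4 pp3:2 pp4:1 pp5:1
Op 8: write(P0, v0, 174). refcount(pp0)=1 -> write in place. 6 ppages; refcounts: pp0:1 pp1:3 pp2:4 pp3:2 pp4:1 pp5:1
Op 9: write(P0, v2, 140). refcount(pp2)=4>1 -> COPY to pp6. 7 ppages; refcounts: pp0:1 pp1:3 pp2:3 pp3:2 pp4:1 pp5:1 pp6:1
Op 10: write(P3, v2, 168). refcount(pp2)=3>1 -> COPY to pp7. 8 ppages; refcounts: pp0:1 pp1:3 pp2:2 pp3:2 pp4:1 pp5:1 pp6:1 pp7:1

yes yes yes no yes yes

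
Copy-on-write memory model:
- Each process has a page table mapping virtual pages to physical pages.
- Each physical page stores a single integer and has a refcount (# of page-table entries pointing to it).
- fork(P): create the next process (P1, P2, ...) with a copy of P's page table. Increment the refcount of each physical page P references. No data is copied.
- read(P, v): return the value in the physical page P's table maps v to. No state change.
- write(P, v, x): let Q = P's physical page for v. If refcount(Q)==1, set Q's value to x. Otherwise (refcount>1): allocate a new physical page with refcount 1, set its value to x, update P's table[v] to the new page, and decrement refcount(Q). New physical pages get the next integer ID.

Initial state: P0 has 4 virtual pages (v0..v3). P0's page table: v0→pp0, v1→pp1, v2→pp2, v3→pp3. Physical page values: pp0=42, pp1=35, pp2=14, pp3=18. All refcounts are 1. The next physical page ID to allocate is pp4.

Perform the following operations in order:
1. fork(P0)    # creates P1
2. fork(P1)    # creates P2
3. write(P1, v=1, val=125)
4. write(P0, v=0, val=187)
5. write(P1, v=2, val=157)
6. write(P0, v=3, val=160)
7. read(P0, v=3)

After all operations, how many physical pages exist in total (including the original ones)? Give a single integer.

Answer: 8

Derivation:
Op 1: fork(P0) -> P1. 4 ppages; refcounts: pp0:2 pp1:2 pp2:2 pp3:2
Op 2: fork(P1) -> P2. 4 ppages; refcounts: pp0:3 pp1:3 pp2:3 pp3:3
Op 3: write(P1, v1, 125). refcount(pp1)=3>1 -> COPY to pp4. 5 ppages; refcounts: pp0:3 pp1:2 pp2:3 pp3:3 pp4:1
Op 4: write(P0, v0, 187). refcount(pp0)=3>1 -> COPY to pp5. 6 ppages; refcounts: pp0:2 pp1:2 pp2:3 pp3:3 pp4:1 pp5:1
Op 5: write(P1, v2, 157). refcount(pp2)=3>1 -> COPY to pp6. 7 ppages; refcounts: pp0:2 pp1:2 pp2:2 pp3:3 pp4:1 pp5:1 pp6:1
Op 6: write(P0, v3, 160). refcount(pp3)=3>1 -> COPY to pp7. 8 ppages; refcounts: pp0:2 pp1:2 pp2:2 pp3:2 pp4:1 pp5:1 pp6:1 pp7:1
Op 7: read(P0, v3) -> 160. No state change.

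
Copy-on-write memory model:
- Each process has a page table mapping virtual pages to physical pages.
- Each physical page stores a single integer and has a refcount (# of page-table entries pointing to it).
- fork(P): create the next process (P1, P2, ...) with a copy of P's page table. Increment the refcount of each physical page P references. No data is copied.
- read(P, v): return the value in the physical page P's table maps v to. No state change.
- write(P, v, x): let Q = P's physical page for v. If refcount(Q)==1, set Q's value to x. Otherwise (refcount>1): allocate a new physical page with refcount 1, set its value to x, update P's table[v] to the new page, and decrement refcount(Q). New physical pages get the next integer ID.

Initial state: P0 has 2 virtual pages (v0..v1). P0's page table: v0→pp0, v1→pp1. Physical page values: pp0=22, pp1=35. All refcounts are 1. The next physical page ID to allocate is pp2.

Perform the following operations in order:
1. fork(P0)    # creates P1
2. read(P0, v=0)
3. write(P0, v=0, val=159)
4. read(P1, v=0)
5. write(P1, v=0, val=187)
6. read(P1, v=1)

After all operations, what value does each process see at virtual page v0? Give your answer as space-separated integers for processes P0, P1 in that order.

Answer: 159 187

Derivation:
Op 1: fork(P0) -> P1. 2 ppages; refcounts: pp0:2 pp1:2
Op 2: read(P0, v0) -> 22. No state change.
Op 3: write(P0, v0, 159). refcount(pp0)=2>1 -> COPY to pp2. 3 ppages; refcounts: pp0:1 pp1:2 pp2:1
Op 4: read(P1, v0) -> 22. No state change.
Op 5: write(P1, v0, 187). refcount(pp0)=1 -> write in place. 3 ppages; refcounts: pp0:1 pp1:2 pp2:1
Op 6: read(P1, v1) -> 35. No state change.
P0: v0 -> pp2 = 159
P1: v0 -> pp0 = 187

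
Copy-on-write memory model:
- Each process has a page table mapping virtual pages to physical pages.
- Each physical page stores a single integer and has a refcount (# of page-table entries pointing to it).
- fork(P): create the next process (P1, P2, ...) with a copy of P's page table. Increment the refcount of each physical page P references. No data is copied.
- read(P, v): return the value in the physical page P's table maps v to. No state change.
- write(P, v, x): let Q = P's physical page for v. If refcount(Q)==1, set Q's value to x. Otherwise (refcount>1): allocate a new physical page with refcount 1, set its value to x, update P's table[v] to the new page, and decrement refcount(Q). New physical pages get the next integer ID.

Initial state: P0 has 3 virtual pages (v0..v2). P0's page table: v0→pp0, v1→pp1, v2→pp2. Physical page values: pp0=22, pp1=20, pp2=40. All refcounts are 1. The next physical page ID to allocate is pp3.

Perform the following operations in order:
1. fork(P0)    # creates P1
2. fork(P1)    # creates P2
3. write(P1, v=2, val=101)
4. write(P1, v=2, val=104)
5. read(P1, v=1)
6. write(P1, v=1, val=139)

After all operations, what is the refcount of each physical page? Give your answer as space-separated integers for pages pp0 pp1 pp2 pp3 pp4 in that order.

Op 1: fork(P0) -> P1. 3 ppages; refcounts: pp0:2 pp1:2 pp2:2
Op 2: fork(P1) -> P2. 3 ppages; refcounts: pp0:3 pp1:3 pp2:3
Op 3: write(P1, v2, 101). refcount(pp2)=3>1 -> COPY to pp3. 4 ppages; refcounts: pp0:3 pp1:3 pp2:2 pp3:1
Op 4: write(P1, v2, 104). refcount(pp3)=1 -> write in place. 4 ppages; refcounts: pp0:3 pp1:3 pp2:2 pp3:1
Op 5: read(P1, v1) -> 20. No state change.
Op 6: write(P1, v1, 139). refcount(pp1)=3>1 -> COPY to pp4. 5 ppages; refcounts: pp0:3 pp1:2 pp2:2 pp3:1 pp4:1

Answer: 3 2 2 1 1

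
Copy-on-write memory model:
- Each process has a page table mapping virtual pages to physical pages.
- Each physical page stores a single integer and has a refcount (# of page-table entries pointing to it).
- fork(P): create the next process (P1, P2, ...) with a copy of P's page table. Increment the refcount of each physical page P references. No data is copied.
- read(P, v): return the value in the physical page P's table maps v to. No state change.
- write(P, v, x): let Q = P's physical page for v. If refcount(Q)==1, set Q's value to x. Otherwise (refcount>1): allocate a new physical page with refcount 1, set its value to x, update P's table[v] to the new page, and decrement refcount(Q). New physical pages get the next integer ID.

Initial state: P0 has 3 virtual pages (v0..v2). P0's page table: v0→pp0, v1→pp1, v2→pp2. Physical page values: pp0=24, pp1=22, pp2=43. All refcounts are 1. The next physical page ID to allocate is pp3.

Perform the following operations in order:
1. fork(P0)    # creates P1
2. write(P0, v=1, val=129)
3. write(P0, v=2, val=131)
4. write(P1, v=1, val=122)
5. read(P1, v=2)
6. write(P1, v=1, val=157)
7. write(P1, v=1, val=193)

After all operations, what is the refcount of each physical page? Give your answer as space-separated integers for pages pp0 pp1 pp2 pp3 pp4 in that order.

Op 1: fork(P0) -> P1. 3 ppages; refcounts: pp0:2 pp1:2 pp2:2
Op 2: write(P0, v1, 129). refcount(pp1)=2>1 -> COPY to pp3. 4 ppages; refcounts: pp0:2 pp1:1 pp2:2 pp3:1
Op 3: write(P0, v2, 131). refcount(pp2)=2>1 -> COPY to pp4. 5 ppages; refcounts: pp0:2 pp1:1 pp2:1 pp3:1 pp4:1
Op 4: write(P1, v1, 122). refcount(pp1)=1 -> write in place. 5 ppages; refcounts: pp0:2 pp1:1 pp2:1 pp3:1 pp4:1
Op 5: read(P1, v2) -> 43. No state change.
Op 6: write(P1, v1, 157). refcount(pp1)=1 -> write in place. 5 ppages; refcounts: pp0:2 pp1:1 pp2:1 pp3:1 pp4:1
Op 7: write(P1, v1, 193). refcount(pp1)=1 -> write in place. 5 ppages; refcounts: pp0:2 pp1:1 pp2:1 pp3:1 pp4:1

Answer: 2 1 1 1 1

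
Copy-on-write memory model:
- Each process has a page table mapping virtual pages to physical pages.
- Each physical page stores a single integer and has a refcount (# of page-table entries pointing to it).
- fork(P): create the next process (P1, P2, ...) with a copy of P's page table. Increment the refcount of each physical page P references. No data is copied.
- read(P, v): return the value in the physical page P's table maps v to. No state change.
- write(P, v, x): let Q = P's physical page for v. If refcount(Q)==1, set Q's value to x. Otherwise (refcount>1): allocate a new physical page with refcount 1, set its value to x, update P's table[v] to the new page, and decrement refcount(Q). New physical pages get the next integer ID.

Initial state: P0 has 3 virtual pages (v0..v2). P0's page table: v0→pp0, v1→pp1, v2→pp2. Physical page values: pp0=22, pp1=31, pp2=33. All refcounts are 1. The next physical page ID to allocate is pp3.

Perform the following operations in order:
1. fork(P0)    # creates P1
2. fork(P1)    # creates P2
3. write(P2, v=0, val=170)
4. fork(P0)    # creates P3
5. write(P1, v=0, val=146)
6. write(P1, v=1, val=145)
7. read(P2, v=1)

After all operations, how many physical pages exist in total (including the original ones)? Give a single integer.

Answer: 6

Derivation:
Op 1: fork(P0) -> P1. 3 ppages; refcounts: pp0:2 pp1:2 pp2:2
Op 2: fork(P1) -> P2. 3 ppages; refcounts: pp0:3 pp1:3 pp2:3
Op 3: write(P2, v0, 170). refcount(pp0)=3>1 -> COPY to pp3. 4 ppages; refcounts: pp0:2 pp1:3 pp2:3 pp3:1
Op 4: fork(P0) -> P3. 4 ppages; refcounts: pp0:3 pp1:4 pp2:4 pp3:1
Op 5: write(P1, v0, 146). refcount(pp0)=3>1 -> COPY to pp4. 5 ppages; refcounts: pp0:2 pp1:4 pp2:4 pp3:1 pp4:1
Op 6: write(P1, v1, 145). refcount(pp1)=4>1 -> COPY to pp5. 6 ppages; refcounts: pp0:2 pp1:3 pp2:4 pp3:1 pp4:1 pp5:1
Op 7: read(P2, v1) -> 31. No state change.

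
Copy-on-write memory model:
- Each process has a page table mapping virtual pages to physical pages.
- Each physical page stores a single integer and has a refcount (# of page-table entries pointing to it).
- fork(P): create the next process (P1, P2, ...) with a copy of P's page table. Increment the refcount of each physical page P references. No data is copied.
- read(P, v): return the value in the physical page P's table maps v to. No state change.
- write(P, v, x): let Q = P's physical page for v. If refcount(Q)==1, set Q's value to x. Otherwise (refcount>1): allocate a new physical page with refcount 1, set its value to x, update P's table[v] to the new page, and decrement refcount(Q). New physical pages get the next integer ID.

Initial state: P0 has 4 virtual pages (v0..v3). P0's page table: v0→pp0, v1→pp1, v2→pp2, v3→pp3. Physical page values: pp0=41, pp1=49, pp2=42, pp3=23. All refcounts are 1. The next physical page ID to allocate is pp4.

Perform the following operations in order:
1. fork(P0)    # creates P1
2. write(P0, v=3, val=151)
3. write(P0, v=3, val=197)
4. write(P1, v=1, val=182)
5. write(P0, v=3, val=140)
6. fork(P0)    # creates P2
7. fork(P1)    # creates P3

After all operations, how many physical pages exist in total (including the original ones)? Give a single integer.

Answer: 6

Derivation:
Op 1: fork(P0) -> P1. 4 ppages; refcounts: pp0:2 pp1:2 pp2:2 pp3:2
Op 2: write(P0, v3, 151). refcount(pp3)=2>1 -> COPY to pp4. 5 ppages; refcounts: pp0:2 pp1:2 pp2:2 pp3:1 pp4:1
Op 3: write(P0, v3, 197). refcount(pp4)=1 -> write in place. 5 ppages; refcounts: pp0:2 pp1:2 pp2:2 pp3:1 pp4:1
Op 4: write(P1, v1, 182). refcount(pp1)=2>1 -> COPY to pp5. 6 ppages; refcounts: pp0:2 pp1:1 pp2:2 pp3:1 pp4:1 pp5:1
Op 5: write(P0, v3, 140). refcount(pp4)=1 -> write in place. 6 ppages; refcounts: pp0:2 pp1:1 pp2:2 pp3:1 pp4:1 pp5:1
Op 6: fork(P0) -> P2. 6 ppages; refcounts: pp0:3 pp1:2 pp2:3 pp3:1 pp4:2 pp5:1
Op 7: fork(P1) -> P3. 6 ppages; refcounts: pp0:4 pp1:2 pp2:4 pp3:2 pp4:2 pp5:2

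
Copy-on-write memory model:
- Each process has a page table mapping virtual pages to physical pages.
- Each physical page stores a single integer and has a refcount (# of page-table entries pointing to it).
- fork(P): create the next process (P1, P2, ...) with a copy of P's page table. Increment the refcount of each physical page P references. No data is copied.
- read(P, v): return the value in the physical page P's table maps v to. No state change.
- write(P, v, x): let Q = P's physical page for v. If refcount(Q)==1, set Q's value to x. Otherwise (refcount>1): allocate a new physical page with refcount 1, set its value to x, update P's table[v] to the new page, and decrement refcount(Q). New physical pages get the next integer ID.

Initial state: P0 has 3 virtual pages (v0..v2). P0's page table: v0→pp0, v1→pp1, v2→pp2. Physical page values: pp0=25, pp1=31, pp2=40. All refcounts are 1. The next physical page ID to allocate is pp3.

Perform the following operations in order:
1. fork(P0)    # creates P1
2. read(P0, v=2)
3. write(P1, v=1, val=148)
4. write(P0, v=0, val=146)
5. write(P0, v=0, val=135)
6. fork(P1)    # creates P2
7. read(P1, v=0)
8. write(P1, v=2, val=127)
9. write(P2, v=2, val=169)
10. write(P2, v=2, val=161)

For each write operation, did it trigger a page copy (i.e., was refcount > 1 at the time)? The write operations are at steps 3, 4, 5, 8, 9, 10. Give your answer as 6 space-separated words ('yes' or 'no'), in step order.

Op 1: fork(P0) -> P1. 3 ppages; refcounts: pp0:2 pp1:2 pp2:2
Op 2: read(P0, v2) -> 40. No state change.
Op 3: write(P1, v1, 148). refcount(pp1)=2>1 -> COPY to pp3. 4 ppages; refcounts: pp0:2 pp1:1 pp2:2 pp3:1
Op 4: write(P0, v0, 146). refcount(pp0)=2>1 -> COPY to pp4. 5 ppages; refcounts: pp0:1 pp1:1 pp2:2 pp3:1 pp4:1
Op 5: write(P0, v0, 135). refcount(pp4)=1 -> write in place. 5 ppages; refcounts: pp0:1 pp1:1 pp2:2 pp3:1 pp4:1
Op 6: fork(P1) -> P2. 5 ppages; refcounts: pp0:2 pp1:1 pp2:3 pp3:2 pp4:1
Op 7: read(P1, v0) -> 25. No state change.
Op 8: write(P1, v2, 127). refcount(pp2)=3>1 -> COPY to pp5. 6 ppages; refcounts: pp0:2 pp1:1 pp2:2 pp3:2 pp4:1 pp5:1
Op 9: write(P2, v2, 169). refcount(pp2)=2>1 -> COPY to pp6. 7 ppages; refcounts: pp0:2 pp1:1 pp2:1 pp3:2 pp4:1 pp5:1 pp6:1
Op 10: write(P2, v2, 161). refcount(pp6)=1 -> write in place. 7 ppages; refcounts: pp0:2 pp1:1 pp2:1 pp3:2 pp4:1 pp5:1 pp6:1

yes yes no yes yes no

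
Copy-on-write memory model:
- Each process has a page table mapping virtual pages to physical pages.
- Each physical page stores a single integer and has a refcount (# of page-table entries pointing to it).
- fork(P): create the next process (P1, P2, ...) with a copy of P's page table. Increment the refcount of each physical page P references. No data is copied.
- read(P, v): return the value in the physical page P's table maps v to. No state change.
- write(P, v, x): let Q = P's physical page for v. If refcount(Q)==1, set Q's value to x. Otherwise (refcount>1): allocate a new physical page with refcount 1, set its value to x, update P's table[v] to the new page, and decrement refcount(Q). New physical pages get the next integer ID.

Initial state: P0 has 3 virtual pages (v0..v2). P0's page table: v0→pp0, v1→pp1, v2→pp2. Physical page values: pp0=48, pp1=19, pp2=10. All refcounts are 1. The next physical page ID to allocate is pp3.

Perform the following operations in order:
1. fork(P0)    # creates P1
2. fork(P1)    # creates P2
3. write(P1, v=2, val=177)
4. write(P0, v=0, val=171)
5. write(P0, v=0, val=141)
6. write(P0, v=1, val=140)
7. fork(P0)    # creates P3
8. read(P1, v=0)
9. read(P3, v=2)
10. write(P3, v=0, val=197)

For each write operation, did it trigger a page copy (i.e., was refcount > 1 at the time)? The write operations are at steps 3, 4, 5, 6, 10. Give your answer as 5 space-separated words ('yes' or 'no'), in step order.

Op 1: fork(P0) -> P1. 3 ppages; refcounts: pp0:2 pp1:2 pp2:2
Op 2: fork(P1) -> P2. 3 ppages; refcounts: pp0:3 pp1:3 pp2:3
Op 3: write(P1, v2, 177). refcount(pp2)=3>1 -> COPY to pp3. 4 ppages; refcounts: pp0:3 pp1:3 pp2:2 pp3:1
Op 4: write(P0, v0, 171). refcount(pp0)=3>1 -> COPY to pp4. 5 ppages; refcounts: pp0:2 pp1:3 pp2:2 pp3:1 pp4:1
Op 5: write(P0, v0, 141). refcount(pp4)=1 -> write in place. 5 ppages; refcounts: pp0:2 pp1:3 pp2:2 pp3:1 pp4:1
Op 6: write(P0, v1, 140). refcount(pp1)=3>1 -> COPY to pp5. 6 ppages; refcounts: pp0:2 pp1:2 pp2:2 pp3:1 pp4:1 pp5:1
Op 7: fork(P0) -> P3. 6 ppages; refcounts: pp0:2 pp1:2 pp2:3 pp3:1 pp4:2 pp5:2
Op 8: read(P1, v0) -> 48. No state change.
Op 9: read(P3, v2) -> 10. No state change.
Op 10: write(P3, v0, 197). refcount(pp4)=2>1 -> COPY to pp6. 7 ppages; refcounts: pp0:2 pp1:2 pp2:3 pp3:1 pp4:1 pp5:2 pp6:1

yes yes no yes yes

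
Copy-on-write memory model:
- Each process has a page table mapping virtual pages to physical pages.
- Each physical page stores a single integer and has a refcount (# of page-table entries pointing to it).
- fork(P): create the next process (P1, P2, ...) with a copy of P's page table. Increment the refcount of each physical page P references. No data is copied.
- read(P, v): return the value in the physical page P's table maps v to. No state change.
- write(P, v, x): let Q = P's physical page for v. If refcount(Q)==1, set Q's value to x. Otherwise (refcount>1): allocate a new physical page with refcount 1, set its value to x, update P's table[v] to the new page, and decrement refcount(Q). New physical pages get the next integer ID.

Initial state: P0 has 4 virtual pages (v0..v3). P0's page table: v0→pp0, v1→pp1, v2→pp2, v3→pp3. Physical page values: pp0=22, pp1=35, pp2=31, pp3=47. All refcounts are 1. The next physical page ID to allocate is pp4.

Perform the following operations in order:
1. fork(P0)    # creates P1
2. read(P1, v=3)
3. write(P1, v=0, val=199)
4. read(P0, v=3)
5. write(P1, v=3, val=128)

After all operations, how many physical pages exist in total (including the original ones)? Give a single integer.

Op 1: fork(P0) -> P1. 4 ppages; refcounts: pp0:2 pp1:2 pp2:2 pp3:2
Op 2: read(P1, v3) -> 47. No state change.
Op 3: write(P1, v0, 199). refcount(pp0)=2>1 -> COPY to pp4. 5 ppages; refcounts: pp0:1 pp1:2 pp2:2 pp3:2 pp4:1
Op 4: read(P0, v3) -> 47. No state change.
Op 5: write(P1, v3, 128). refcount(pp3)=2>1 -> COPY to pp5. 6 ppages; refcounts: pp0:1 pp1:2 pp2:2 pp3:1 pp4:1 pp5:1

Answer: 6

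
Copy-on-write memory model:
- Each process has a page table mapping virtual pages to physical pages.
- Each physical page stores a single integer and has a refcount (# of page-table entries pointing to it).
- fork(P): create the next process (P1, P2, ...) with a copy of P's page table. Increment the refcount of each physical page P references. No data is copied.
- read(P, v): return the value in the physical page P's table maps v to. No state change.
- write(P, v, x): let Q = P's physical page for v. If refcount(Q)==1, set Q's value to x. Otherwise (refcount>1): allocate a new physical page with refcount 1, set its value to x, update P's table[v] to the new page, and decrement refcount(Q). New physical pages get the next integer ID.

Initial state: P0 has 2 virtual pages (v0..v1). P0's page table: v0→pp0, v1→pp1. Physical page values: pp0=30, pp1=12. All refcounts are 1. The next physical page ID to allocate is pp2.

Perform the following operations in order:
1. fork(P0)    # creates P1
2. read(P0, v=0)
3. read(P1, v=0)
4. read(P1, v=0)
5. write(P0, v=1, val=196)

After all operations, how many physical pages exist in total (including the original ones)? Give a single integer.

Answer: 3

Derivation:
Op 1: fork(P0) -> P1. 2 ppages; refcounts: pp0:2 pp1:2
Op 2: read(P0, v0) -> 30. No state change.
Op 3: read(P1, v0) -> 30. No state change.
Op 4: read(P1, v0) -> 30. No state change.
Op 5: write(P0, v1, 196). refcount(pp1)=2>1 -> COPY to pp2. 3 ppages; refcounts: pp0:2 pp1:1 pp2:1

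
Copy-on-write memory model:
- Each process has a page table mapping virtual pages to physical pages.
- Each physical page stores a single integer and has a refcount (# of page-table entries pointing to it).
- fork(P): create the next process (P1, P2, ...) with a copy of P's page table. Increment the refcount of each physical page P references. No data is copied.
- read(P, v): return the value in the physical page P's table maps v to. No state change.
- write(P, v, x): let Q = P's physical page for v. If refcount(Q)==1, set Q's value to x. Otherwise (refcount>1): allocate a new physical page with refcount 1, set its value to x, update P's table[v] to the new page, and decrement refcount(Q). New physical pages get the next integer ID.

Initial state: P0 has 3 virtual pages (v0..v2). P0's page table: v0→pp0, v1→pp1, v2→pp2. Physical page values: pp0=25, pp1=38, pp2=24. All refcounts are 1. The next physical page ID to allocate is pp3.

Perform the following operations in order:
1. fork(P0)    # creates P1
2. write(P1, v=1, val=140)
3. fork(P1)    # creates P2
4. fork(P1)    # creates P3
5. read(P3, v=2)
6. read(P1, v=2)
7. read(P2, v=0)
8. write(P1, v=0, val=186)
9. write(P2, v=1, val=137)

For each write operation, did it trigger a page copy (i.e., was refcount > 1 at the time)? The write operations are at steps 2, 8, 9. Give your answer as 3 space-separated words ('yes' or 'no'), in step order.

Op 1: fork(P0) -> P1. 3 ppages; refcounts: pp0:2 pp1:2 pp2:2
Op 2: write(P1, v1, 140). refcount(pp1)=2>1 -> COPY to pp3. 4 ppages; refcounts: pp0:2 pp1:1 pp2:2 pp3:1
Op 3: fork(P1) -> P2. 4 ppages; refcounts: pp0:3 pp1:1 pp2:3 pp3:2
Op 4: fork(P1) -> P3. 4 ppages; refcounts: pp0:4 pp1:1 pp2:4 pp3:3
Op 5: read(P3, v2) -> 24. No state change.
Op 6: read(P1, v2) -> 24. No state change.
Op 7: read(P2, v0) -> 25. No state change.
Op 8: write(P1, v0, 186). refcount(pp0)=4>1 -> COPY to pp4. 5 ppages; refcounts: pp0:3 pp1:1 pp2:4 pp3:3 pp4:1
Op 9: write(P2, v1, 137). refcount(pp3)=3>1 -> COPY to pp5. 6 ppages; refcounts: pp0:3 pp1:1 pp2:4 pp3:2 pp4:1 pp5:1

yes yes yes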